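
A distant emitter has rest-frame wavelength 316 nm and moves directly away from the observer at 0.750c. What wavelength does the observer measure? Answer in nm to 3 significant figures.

λ_obs ≈ 836 nm

Relativistic Doppler: λ_obs = λ_src √((1+β)/(1−β))
= 316 × √(1.7500/0.25000) = 316 × 2.6458 = 836 nm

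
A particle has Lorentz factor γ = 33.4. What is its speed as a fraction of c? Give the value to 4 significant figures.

β ≈ 0.9996

β = √(1 − 1/γ²) = √(1 − 1/33.4²) = √(0.999104) = 0.9996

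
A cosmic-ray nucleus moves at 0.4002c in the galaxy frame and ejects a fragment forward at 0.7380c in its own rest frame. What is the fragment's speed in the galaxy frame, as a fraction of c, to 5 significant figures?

Compose boost 2: (0.7380 + 0.4002)/(1 + 0.7380×0.4002) = 1.1382/1.295348 = 0.87868

u ≈ 0.87868c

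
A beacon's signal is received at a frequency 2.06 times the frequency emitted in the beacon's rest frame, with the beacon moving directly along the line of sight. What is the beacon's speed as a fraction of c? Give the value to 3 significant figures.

f_obs/f_src = √((1+β)/(1−β)) = 2.06  ⇒  (1+β)/(1−β) = 4.2436
β = |1 − D²|/(1 + D²) = |1 − 4.2436|/(1 + 4.2436) = 0.619

β ≈ 0.619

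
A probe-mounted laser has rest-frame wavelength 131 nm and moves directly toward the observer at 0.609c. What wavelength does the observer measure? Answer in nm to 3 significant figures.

λ_obs ≈ 64.6 nm

Relativistic Doppler: λ_obs = λ_src √((1−β)/(1+β))
= 131 × √(0.39100/1.6090) = 131 × 0.49296 = 64.6 nm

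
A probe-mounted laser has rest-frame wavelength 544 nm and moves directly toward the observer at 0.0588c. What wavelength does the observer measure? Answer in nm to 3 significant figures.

Relativistic Doppler: λ_obs = λ_src √((1−β)/(1+β))
= 544 × √(0.94120/1.0588) = 544 × 0.94283 = 513 nm

λ_obs ≈ 513 nm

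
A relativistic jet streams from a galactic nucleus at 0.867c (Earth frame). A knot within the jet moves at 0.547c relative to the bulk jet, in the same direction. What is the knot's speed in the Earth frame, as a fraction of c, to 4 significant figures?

Relativistic velocity addition: u = (u' + v)/(1 + u'v/c²)
= (0.547 + 0.867)/(1 + 0.547×0.867) = 1.414/1.47425 = 0.9591

u ≈ 0.9591c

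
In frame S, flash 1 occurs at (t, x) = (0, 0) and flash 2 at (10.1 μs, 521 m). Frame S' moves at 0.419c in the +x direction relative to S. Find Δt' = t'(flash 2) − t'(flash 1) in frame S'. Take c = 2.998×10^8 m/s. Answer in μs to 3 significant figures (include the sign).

γ = 1/√(1 − 0.419²) = 1.1013
Δt' = γ(Δt − vΔx/c²) = 1.1013 × (10.1 μs − 0.419×521 m / (2.998×10^8 m/s))
= 1.1013 × (9.3719 μs) = 10.3 μs

Δt' ≈ 10.3 μs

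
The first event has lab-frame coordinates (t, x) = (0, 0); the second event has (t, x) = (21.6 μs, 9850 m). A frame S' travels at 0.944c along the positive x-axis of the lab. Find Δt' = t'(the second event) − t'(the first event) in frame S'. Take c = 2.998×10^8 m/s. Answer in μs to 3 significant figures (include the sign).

γ = 1/√(1 − 0.944²) = 3.0308
Δt' = γ(Δt − vΔx/c²) = 3.0308 × (21.6 μs − 0.944×9850 m / (2.998×10^8 m/s))
= 3.0308 × (-9.4153 μs) = -28.5 μs

Δt' ≈ -28.5 μs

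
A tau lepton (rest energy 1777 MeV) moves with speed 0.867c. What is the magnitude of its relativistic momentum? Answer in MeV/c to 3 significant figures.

p ≈ 3090 MeV/c

γ = 1/√(1 − 0.867²) = 2.0068
p = γβm₀c = 2.0068 × 0.867 × 1777 MeV/c = 3090 MeV/c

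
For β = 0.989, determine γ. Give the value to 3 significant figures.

γ = 1/√(1 − β²) = 1/√(1 − 0.989²) = 1/√(0.021879) = 6.76

γ ≈ 6.76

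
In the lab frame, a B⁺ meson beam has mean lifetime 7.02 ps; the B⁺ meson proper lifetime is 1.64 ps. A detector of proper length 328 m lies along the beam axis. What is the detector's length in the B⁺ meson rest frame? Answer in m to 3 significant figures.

Time dilation ⇒ γ = Δt/τ₀ = 7.02/1.64 = 4.2805
Length contraction: L = L₀/γ = 328/4.2805 = 76.6 m

L ≈ 76.6 m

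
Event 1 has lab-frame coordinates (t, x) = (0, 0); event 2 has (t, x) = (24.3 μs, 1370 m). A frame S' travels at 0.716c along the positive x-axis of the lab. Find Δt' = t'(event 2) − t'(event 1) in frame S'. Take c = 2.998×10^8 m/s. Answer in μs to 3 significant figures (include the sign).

Δt' ≈ 30.1 μs

γ = 1/√(1 − 0.716²) = 1.4325
Δt' = γ(Δt − vΔx/c²) = 1.4325 × (24.3 μs − 0.716×1370 m / (2.998×10^8 m/s))
= 1.4325 × (21.028 μs) = 30.1 μs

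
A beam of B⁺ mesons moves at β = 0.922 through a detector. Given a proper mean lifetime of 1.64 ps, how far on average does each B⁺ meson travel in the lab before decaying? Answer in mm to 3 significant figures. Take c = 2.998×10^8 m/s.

d ≈ 1.17 mm

γ = 1/√(1 − 0.922²) = 2.5827
Dilated lifetime: Δt = γτ₀ = 2.5827 × 1.64 ps = 4.2356 ps
d = vΔt = 0.922c × 4.2356 ps = 2.7642×10^8 m/s × 4.2356×10^-12 s = 1.17 mm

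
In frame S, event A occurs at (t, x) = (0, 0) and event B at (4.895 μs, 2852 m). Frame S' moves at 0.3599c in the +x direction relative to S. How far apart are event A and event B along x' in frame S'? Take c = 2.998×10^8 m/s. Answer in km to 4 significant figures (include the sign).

Δx' ≈ 2.491 km

γ = 1/√(1 − 0.3599²) = 1.07182
Δx' = γ(Δx − vΔt) = 1.07182 × (2852 m − 0.3599×(2.998×10^8 m/s)×4.895×10^-6 s)
= 1.07182 × (2323.84 m) = 2.491 km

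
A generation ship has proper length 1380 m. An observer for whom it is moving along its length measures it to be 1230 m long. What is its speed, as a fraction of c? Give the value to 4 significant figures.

β ≈ 0.4534

γ = L₀/L = 1380/1230 = 1.12195
β = √(1 − 1/γ²) = 0.4534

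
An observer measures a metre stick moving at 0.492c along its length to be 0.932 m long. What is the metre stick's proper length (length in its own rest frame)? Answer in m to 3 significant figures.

γ = 1/√(1 − 0.492²) = 1.1486
L₀ = γL = 1.1486 × 0.932 = 1.07 m

L₀ ≈ 1.07 m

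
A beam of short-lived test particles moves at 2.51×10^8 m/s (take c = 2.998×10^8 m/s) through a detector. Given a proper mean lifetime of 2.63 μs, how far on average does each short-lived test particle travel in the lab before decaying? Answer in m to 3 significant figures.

β = v/c = 2.51×10^8 / 2.998×10^8 = 0.83722
γ = 1/√(1 − 0.83722²) = 1.8286
Dilated lifetime: Δt = γτ₀ = 1.8286 × 2.63 μs = 4.8093 μs
d = vΔt = 0.83722c × 4.8093 μs = 2.5100×10^8 m/s × 4.8093×10^-6 s = 1210 m

d ≈ 1210 m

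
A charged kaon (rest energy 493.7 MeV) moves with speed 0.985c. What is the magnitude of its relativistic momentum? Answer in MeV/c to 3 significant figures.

p ≈ 2820 MeV/c

γ = 1/√(1 − 0.985²) = 5.7953
p = γβm₀c = 5.7953 × 0.985 × 493.7 MeV/c = 2820 MeV/c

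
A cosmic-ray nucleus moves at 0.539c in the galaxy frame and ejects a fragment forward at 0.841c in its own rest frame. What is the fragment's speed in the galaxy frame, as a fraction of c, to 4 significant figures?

Compose boost 2: (0.841 + 0.539)/(1 + 0.841×0.539) = 1.380/1.45330 = 0.9496

u ≈ 0.9496c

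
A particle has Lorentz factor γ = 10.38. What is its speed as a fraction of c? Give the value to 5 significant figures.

β = √(1 − 1/γ²) = √(1 − 1/10.38²) = √(0.9907188) = 0.99535

β ≈ 0.99535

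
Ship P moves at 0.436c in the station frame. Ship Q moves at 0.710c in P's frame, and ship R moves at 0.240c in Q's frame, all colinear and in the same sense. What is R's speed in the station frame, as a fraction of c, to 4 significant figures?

u ≈ 0.9216c

Compose boost 2: (0.710 + 0.436)/(1 + 0.710×0.436) = 1.146/1.30956 = 0.875103
Compose boost 3: (0.240 + 0.875103)/(1 + 0.240×0.875103) = 1.11510/1.21002 = 0.9216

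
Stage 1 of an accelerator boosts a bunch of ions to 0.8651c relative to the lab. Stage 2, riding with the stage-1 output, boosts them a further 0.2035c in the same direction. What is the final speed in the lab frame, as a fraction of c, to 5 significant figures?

u ≈ 0.90864c

Compose boost 2: (0.2035 + 0.8651)/(1 + 0.2035×0.8651) = 1.0686/1.176048 = 0.90864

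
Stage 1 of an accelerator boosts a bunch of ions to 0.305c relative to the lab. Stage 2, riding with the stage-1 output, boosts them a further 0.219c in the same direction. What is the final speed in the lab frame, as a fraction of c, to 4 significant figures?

Compose boost 2: (0.219 + 0.305)/(1 + 0.219×0.305) = 0.5240/1.06679 = 0.4912

u ≈ 0.4912c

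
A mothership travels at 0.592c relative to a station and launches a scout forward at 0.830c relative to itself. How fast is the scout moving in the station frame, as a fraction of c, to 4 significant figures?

u ≈ 0.9535c

Compose boost 2: (0.830 + 0.592)/(1 + 0.830×0.592) = 1.422/1.49136 = 0.9535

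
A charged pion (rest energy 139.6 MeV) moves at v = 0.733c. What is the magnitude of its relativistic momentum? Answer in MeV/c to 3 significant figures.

γ = 1/√(1 − 0.733²) = 1.4701
p = γβm₀c = 1.4701 × 0.733 × 139.6 MeV/c = 150 MeV/c

p ≈ 150 MeV/c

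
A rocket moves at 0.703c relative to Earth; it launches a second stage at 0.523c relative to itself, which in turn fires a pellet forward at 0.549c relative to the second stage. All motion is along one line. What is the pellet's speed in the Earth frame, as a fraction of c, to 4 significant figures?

u ≈ 0.9687c

Compose boost 2: (0.523 + 0.703)/(1 + 0.523×0.703) = 1.226/1.36767 = 0.896416
Compose boost 3: (0.549 + 0.896416)/(1 + 0.549×0.896416) = 1.44542/1.49213 = 0.9687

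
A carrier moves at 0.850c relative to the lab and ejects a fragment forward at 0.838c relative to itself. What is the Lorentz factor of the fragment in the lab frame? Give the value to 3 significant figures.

γ ≈ 5.96

u_lab = (0.838 + 0.850)/(1 + 0.838×0.850) = 1.688/1.71230 = 0.985809
γ = 1/√(1 − 0.985809²) = 5.96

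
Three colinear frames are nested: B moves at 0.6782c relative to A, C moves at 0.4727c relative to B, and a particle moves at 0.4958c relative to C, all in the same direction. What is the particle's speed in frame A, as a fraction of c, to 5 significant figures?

u ≈ 0.95476c

Compose boost 2: (0.4727 + 0.6782)/(1 + 0.4727×0.6782) = 1.1509/1.320585 = 0.8715076
Compose boost 3: (0.4958 + 0.8715076)/(1 + 0.4958×0.8715076) = 1.367308/1.432093 = 0.95476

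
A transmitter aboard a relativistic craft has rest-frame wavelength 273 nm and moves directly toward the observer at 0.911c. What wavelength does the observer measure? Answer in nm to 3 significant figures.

Relativistic Doppler: λ_obs = λ_src √((1−β)/(1+β))
= 273 × √(0.089000/1.9110) = 273 × 0.21581 = 58.9 nm

λ_obs ≈ 58.9 nm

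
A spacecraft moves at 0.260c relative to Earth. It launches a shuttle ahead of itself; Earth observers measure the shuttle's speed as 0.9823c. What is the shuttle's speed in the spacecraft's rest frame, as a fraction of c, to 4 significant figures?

u' ≈ 0.9700c

Inverse velocity addition: u' = (u − v)/(1 − uv/c²)
= (0.9823 − 0.260)/(1 − 0.9823×0.260) = 0.7223/0.744602 = 0.9700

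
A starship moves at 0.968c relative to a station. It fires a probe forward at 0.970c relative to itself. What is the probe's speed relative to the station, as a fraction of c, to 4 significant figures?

Relativistic velocity addition: u = (u' + v)/(1 + u'v/c²)
= (0.970 + 0.968)/(1 + 0.970×0.968) = 1.938/1.93896 = 0.9995

u ≈ 0.9995c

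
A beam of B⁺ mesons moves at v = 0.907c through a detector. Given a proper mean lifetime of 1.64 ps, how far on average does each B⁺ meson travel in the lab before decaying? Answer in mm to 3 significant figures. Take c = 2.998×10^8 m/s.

γ = 1/√(1 − 0.907²) = 2.3746
Dilated lifetime: Δt = γτ₀ = 2.3746 × 1.64 ps = 3.8943 ps
d = vΔt = 0.907c × 3.8943 ps = 2.7192×10^8 m/s × 3.8943×10^-12 s = 1.06 mm

d ≈ 1.06 mm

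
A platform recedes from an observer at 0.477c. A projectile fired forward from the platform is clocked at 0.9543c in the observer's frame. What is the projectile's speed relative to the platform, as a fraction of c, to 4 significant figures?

u' ≈ 0.8761c

Inverse velocity addition: u' = (u − v)/(1 − uv/c²)
= (0.9543 − 0.477)/(1 − 0.9543×0.477) = 0.4773/0.544799 = 0.8761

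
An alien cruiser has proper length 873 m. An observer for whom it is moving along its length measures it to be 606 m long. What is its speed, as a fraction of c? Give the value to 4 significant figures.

β ≈ 0.7198

γ = L₀/L = 873/606 = 1.44059
β = √(1 − 1/γ²) = 0.7198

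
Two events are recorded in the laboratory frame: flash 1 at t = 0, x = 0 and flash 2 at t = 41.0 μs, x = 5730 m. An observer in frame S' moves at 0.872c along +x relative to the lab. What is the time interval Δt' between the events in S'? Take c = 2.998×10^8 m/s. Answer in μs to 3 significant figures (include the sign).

Δt' ≈ 49.7 μs

γ = 1/√(1 − 0.872²) = 2.0429
Δt' = γ(Δt − vΔx/c²) = 2.0429 × (41.0 μs − 0.872×5730 m / (2.998×10^8 m/s))
= 2.0429 × (24.334 μs) = 49.7 μs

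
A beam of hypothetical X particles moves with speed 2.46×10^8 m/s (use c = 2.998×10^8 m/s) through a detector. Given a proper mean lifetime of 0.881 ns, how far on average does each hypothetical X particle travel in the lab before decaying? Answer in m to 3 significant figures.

d ≈ 0.379 m

β = v/c = 2.46×10^8 / 2.998×10^8 = 0.82055
γ = 1/√(1 − 0.82055²) = 1.7495
Dilated lifetime: Δt = γτ₀ = 1.7495 × 0.881 ns = 1.5413 ns
d = vΔt = 0.82055c × 1.5413 ns = 2.4600×10^8 m/s × 1.5413×10^-9 s = 0.379 m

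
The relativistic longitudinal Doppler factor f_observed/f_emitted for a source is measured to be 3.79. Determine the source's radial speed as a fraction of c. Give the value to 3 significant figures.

β ≈ 0.870

f_obs/f_src = √((1+β)/(1−β)) = 3.79  ⇒  (1+β)/(1−β) = 14.364
β = |1 − D²|/(1 + D²) = |1 − 14.364|/(1 + 14.364) = 0.870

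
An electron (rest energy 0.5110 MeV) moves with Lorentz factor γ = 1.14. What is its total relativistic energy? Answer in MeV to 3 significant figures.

E ≈ 0.583 MeV

γ = 1.14 (given)
E = γm₀c² = 1.14 × 0.5110 MeV = 0.583 MeV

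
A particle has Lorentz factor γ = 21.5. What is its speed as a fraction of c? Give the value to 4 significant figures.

β ≈ 0.9989

β = √(1 − 1/γ²) = √(1 − 1/21.5²) = √(0.997837) = 0.9989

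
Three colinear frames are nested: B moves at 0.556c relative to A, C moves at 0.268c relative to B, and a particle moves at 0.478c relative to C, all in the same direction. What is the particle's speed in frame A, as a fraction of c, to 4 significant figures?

Compose boost 2: (0.268 + 0.556)/(1 + 0.268×0.556) = 0.8240/1.14901 = 0.717140
Compose boost 3: (0.478 + 0.717140)/(1 + 0.478×0.717140) = 1.19514/1.34279 = 0.8900

u ≈ 0.8900c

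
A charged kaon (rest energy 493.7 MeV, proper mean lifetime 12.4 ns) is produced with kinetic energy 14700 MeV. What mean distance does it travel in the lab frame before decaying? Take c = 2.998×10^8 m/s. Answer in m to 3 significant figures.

d ≈ 114 m

γ = 1 + K/(m₀c²) = 1 + 14700/493.7 = 30.775
β = √(1 − 1/γ²) = 0.99947
Dilated lifetime: γτ₀ = 30.775 × 12.4 ns = 381.61 ns
d = βc·γτ₀ = 0.99947 × (2.998×10^8 m/s) × 3.8161×10^-7 s = 114 m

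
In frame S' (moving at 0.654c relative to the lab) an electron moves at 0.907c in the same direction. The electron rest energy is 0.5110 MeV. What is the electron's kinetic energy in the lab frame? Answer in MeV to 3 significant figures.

u_lab = (0.907 + 0.654)/(1 + 0.907×0.654) = 0.979803
γ = 1/√(1 − 0.979803²) = 5.0008
K = (γ − 1)m₀c² = (5.0008 − 1) × 0.5110 = 4.0008 × 0.5110 = 2.04 MeV

K ≈ 2.04 MeV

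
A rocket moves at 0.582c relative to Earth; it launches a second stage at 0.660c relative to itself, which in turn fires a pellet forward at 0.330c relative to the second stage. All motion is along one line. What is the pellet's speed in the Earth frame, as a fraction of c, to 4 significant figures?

Compose boost 2: (0.660 + 0.582)/(1 + 0.660×0.582) = 1.242/1.38412 = 0.897321
Compose boost 3: (0.330 + 0.897321)/(1 + 0.330×0.897321) = 1.22732/1.29612 = 0.9469

u ≈ 0.9469c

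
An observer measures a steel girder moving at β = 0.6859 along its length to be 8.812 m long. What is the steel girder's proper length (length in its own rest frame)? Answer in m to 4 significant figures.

L₀ ≈ 12.11 m

γ = 1/√(1 − 0.6859²) = 1.37420
L₀ = γL = 1.37420 × 8.812 = 12.11 m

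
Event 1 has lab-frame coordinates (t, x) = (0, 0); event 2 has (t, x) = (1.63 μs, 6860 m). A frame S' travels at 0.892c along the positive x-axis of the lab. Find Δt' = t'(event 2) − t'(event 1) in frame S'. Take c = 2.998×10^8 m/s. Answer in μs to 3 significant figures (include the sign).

γ = 1/√(1 − 0.892²) = 2.2122
Δt' = γ(Δt − vΔx/c²) = 2.2122 × (1.63 μs − 0.892×6860 m / (2.998×10^8 m/s))
= 2.2122 × (-18.781 μs) = -41.5 μs

Δt' ≈ -41.5 μs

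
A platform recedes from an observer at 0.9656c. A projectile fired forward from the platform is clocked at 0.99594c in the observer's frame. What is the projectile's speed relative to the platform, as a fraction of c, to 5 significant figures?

Inverse velocity addition: u' = (u − v)/(1 − uv/c²)
= (0.99594 − 0.9656)/(1 − 0.99594×0.9656) = 0.030340/0.03832034 = 0.79175

u' ≈ 0.79175c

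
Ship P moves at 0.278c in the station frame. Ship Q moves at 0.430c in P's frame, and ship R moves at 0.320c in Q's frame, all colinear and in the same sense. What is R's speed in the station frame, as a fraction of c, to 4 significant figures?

u ≈ 0.7921c

Compose boost 2: (0.430 + 0.278)/(1 + 0.430×0.278) = 0.7080/1.11954 = 0.632403
Compose boost 3: (0.320 + 0.632403)/(1 + 0.320×0.632403) = 0.952403/1.20237 = 0.7921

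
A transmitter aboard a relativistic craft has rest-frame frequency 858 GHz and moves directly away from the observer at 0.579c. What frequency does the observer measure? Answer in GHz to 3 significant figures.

Relativistic Doppler: f_obs = f_src √((1−β)/(1+β))
= 858 × √(0.42100/1.5790) = 858 × 0.51636 = 443 GHz

f_obs ≈ 443 GHz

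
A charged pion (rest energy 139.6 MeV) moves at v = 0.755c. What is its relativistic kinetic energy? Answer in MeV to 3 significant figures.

K ≈ 73.3 MeV

γ = 1/√(1 − 0.755²) = 1.5250
K = (γ − 1)m₀c² = (1.5250 − 1) × 139.6 MeV = 0.52503 × 139.6 MeV = 73.3 MeV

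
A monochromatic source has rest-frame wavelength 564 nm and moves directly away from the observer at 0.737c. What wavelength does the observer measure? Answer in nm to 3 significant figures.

Relativistic Doppler: λ_obs = λ_src √((1+β)/(1−β))
= 564 × √(1.7370/0.26300) = 564 × 2.5699 = 1450 nm

λ_obs ≈ 1450 nm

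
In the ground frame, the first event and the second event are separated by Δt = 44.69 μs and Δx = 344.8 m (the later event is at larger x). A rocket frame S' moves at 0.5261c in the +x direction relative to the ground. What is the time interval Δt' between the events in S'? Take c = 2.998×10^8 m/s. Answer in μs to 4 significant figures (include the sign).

Δt' ≈ 51.84 μs

γ = 1/√(1 − 0.5261²) = 1.17589
Δt' = γ(Δt − vΔx/c²) = 1.17589 × (44.69 μs − 0.5261×344.8 m / (2.998×10^8 m/s))
= 1.17589 × (44.0849 μs) = 51.84 μs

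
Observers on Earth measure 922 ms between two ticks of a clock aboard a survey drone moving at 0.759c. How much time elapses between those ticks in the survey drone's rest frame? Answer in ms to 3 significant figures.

γ = 1/√(1 − 0.759²) = 1.5359
Proper time: τ₀ = Δt/γ = 922/1.5359 = 600 ms

τ₀ ≈ 600 ms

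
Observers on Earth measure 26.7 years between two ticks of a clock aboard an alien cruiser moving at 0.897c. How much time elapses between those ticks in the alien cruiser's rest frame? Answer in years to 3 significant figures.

γ = 1/√(1 − 0.897²) = 2.2623
Proper time: τ₀ = Δt/γ = 26.7/2.2623 = 11.8 years

τ₀ ≈ 11.8 years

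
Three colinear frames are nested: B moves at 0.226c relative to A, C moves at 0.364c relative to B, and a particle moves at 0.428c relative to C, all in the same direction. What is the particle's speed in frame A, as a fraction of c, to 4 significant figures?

u ≈ 0.7890c

Compose boost 2: (0.364 + 0.226)/(1 + 0.364×0.226) = 0.5900/1.08226 = 0.545153
Compose boost 3: (0.428 + 0.545153)/(1 + 0.428×0.545153) = 0.973153/1.23333 = 0.7890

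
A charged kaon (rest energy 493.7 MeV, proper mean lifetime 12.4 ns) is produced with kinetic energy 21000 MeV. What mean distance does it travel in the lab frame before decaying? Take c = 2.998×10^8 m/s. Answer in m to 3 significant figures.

d ≈ 162 m

γ = 1 + K/(m₀c²) = 1 + 21000/493.7 = 43.536
β = √(1 − 1/γ²) = 0.99974
Dilated lifetime: γτ₀ = 43.536 × 12.4 ns = 539.85 ns
d = βc·γτ₀ = 0.99974 × (2.998×10^8 m/s) × 5.3985×10^-7 s = 162 m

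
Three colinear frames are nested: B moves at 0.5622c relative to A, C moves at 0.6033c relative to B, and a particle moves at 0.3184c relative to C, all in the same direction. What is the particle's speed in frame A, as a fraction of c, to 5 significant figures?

u ≈ 0.93078c

Compose boost 2: (0.6033 + 0.5622)/(1 + 0.6033×0.5622) = 1.1655/1.339175 = 0.8703118
Compose boost 3: (0.3184 + 0.8703118)/(1 + 0.3184×0.8703118) = 1.188712/1.277107 = 0.93078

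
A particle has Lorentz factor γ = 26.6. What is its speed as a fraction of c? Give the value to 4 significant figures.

β = √(1 − 1/γ²) = √(1 − 1/26.6²) = √(0.998587) = 0.9993

β ≈ 0.9993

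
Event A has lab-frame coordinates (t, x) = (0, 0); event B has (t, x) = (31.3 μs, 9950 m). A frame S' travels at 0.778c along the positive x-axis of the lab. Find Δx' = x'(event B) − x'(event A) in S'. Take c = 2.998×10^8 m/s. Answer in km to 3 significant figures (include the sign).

γ = 1/√(1 − 0.778²) = 1.5917
Δx' = γ(Δx − vΔt) = 1.5917 × (9950 m − 0.778×(2.998×10^8 m/s)×31.3×10^-6 s)
= 1.5917 × (2649.5 m) = 4.22 km

Δx' ≈ 4.22 km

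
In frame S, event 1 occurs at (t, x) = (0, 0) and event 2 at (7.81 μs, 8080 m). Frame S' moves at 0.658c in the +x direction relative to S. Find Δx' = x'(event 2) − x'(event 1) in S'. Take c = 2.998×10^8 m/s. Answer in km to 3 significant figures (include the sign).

γ = 1/√(1 − 0.658²) = 1.3280
Δx' = γ(Δx − vΔt) = 1.3280 × (8080 m − 0.658×(2.998×10^8 m/s)×7.81×10^-6 s)
= 1.3280 × (6539.3 m) = 8.68 km

Δx' ≈ 8.68 km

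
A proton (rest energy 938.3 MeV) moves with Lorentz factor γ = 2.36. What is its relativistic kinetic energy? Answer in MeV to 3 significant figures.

K ≈ 1280 MeV

γ = 2.36 (given)
K = (γ − 1)m₀c² = (2.36 − 1) × 938.3 MeV = 1.3600 × 938.3 MeV = 1280 MeV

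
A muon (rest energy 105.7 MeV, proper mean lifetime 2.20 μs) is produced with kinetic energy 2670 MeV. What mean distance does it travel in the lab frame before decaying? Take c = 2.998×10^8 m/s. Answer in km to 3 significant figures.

d ≈ 17.3 km

γ = 1 + K/(m₀c²) = 1 + 2670/105.7 = 26.260
β = √(1 − 1/γ²) = 0.99927
Dilated lifetime: γτ₀ = 26.260 × 2.20 μs = 57.772 μs
d = βc·γτ₀ = 0.99927 × (2.998×10^8 m/s) × 5.7772×10^-5 s = 17.3 km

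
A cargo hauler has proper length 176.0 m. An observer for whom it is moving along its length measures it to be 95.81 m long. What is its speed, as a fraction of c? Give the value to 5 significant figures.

γ = L₀/L = 176.0/95.81 = 1.836969
β = √(1 − 1/γ²) = 0.83884

β ≈ 0.83884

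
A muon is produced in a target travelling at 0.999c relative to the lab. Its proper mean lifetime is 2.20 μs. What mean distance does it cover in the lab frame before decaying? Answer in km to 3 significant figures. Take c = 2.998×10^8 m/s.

γ = 1/√(1 − 0.999²) = 22.366
Dilated lifetime: Δt = γτ₀ = 22.366 × 2.20 μs = 49.206 μs
d = vΔt = 0.999c × 49.206 μs = 2.9950×10^8 m/s × 4.9206×10^-5 s = 14.7 km

d ≈ 14.7 km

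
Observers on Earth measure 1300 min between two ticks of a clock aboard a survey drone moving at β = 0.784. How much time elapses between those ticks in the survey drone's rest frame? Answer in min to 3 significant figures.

τ₀ ≈ 807 min

γ = 1/√(1 − 0.784²) = 1.6109
Proper time: τ₀ = Δt/γ = 1300/1.6109 = 807 min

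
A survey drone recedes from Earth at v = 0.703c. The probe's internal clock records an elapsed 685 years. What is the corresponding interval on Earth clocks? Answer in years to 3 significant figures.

Δt ≈ 963 years

γ = 1/√(1 − 0.703²) = 1.4061
Time dilation: Δt = γτ₀ = 1.4061 × 685 years = 963 years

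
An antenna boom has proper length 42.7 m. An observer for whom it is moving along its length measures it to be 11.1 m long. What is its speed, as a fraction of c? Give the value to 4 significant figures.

β ≈ 0.9656

γ = L₀/L = 42.7/11.1 = 3.84685
β = √(1 − 1/γ²) = 0.9656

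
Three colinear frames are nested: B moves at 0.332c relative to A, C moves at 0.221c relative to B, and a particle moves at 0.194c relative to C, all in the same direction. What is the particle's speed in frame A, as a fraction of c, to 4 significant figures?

u ≈ 0.6448c

Compose boost 2: (0.221 + 0.332)/(1 + 0.221×0.332) = 0.5530/1.07337 = 0.515199
Compose boost 3: (0.194 + 0.515199)/(1 + 0.194×0.515199) = 0.709199/1.09995 = 0.6448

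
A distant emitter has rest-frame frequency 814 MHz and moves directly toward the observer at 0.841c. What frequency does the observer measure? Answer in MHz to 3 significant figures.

Relativistic Doppler: f_obs = f_src √((1+β)/(1−β))
= 814 × √(1.8410/0.15900) = 814 × 3.4027 = 2770 MHz

f_obs ≈ 2770 MHz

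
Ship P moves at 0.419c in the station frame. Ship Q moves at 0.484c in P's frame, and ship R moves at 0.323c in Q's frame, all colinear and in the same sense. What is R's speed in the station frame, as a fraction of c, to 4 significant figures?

Compose boost 2: (0.484 + 0.419)/(1 + 0.484×0.419) = 0.9030/1.20280 = 0.750751
Compose boost 3: (0.323 + 0.750751)/(1 + 0.323×0.750751) = 1.07375/1.24249 = 0.8642

u ≈ 0.8642c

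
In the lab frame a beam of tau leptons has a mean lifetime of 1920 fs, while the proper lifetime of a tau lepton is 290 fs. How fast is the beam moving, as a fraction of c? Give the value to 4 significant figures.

β ≈ 0.9885

γ = Δt/τ₀ = 1920/290 = 6.62069
β = √(1 − 1/γ²) = √(1 − 1/6.62069²) = 0.9885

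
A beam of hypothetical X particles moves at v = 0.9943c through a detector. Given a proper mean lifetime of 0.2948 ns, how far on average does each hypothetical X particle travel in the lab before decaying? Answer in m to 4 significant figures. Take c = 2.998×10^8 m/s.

γ = 1/√(1 − 0.9943²) = 9.37923
Dilated lifetime: Δt = γτ₀ = 9.37923 × 0.2948 ns = 2.76500 ns
d = vΔt = 0.9943c × 2.76500 ns = 2.98091×10^8 m/s × 2.76500×10^-9 s = 0.8242 m

d ≈ 0.8242 m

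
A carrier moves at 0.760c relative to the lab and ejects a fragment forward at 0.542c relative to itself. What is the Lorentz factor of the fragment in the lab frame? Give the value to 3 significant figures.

γ ≈ 2.59

u_lab = (0.542 + 0.760)/(1 + 0.542×0.760) = 1.302/1.41192 = 0.922149
γ = 1/√(1 − 0.922149²) = 2.59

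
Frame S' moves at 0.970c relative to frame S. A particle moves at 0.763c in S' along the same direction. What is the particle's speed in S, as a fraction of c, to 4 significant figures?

Relativistic velocity addition: u = (u' + v)/(1 + u'v/c²)
= (0.763 + 0.970)/(1 + 0.763×0.970) = 1.733/1.74011 = 0.9959

u ≈ 0.9959c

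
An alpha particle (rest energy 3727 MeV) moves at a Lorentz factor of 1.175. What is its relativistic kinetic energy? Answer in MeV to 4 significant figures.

K ≈ 652.2 MeV

γ = 1.175 (given)
K = (γ − 1)m₀c² = (1.175 − 1) × 3727 MeV = 0.175000 × 3727 MeV = 652.2 MeV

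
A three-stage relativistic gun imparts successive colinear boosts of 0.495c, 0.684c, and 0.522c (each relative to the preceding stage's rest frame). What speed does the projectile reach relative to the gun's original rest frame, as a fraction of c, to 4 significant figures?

Compose boost 2: (0.684 + 0.495)/(1 + 0.684×0.495) = 1.179/1.33858 = 0.880784
Compose boost 3: (0.522 + 0.880784)/(1 + 0.522×0.880784) = 1.40278/1.45977 = 0.9610

u ≈ 0.9610c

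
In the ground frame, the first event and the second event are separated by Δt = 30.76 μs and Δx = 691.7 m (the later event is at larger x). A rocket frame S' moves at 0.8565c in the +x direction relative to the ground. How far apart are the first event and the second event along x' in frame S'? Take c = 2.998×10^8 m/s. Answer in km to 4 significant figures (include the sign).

Δx' ≈ -13.96 km

γ = 1/√(1 − 0.8565²) = 1.93743
Δx' = γ(Δx − vΔt) = 1.93743 × (691.7 m − 0.8565×(2.998×10^8 m/s)×30.76×10^-6 s)
= 1.93743 × (-7206.81 m) = -13.96 km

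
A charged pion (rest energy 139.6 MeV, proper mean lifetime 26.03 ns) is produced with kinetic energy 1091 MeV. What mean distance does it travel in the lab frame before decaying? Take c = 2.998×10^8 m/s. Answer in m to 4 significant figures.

γ = 1 + K/(m₀c²) = 1 + 1091/139.6 = 8.81519
β = √(1 − 1/γ²) = 0.993545
Dilated lifetime: γτ₀ = 8.81519 × 26.03 ns = 229.459 ns
d = βc·γτ₀ = 0.993545 × (2.998×10^8 m/s) × 2.29459×10^-7 s = 68.35 m

d ≈ 68.35 m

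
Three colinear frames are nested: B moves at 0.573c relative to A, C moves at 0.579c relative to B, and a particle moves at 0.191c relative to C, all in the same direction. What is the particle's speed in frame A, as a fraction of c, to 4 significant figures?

u ≈ 0.9063c

Compose boost 2: (0.579 + 0.573)/(1 + 0.579×0.573) = 1.152/1.33177 = 0.865016
Compose boost 3: (0.191 + 0.865016)/(1 + 0.191×0.865016) = 1.05602/1.16522 = 0.9063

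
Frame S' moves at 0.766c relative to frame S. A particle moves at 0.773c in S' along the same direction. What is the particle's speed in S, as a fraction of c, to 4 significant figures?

u ≈ 0.9666c

Relativistic velocity addition: u = (u' + v)/(1 + u'v/c²)
= (0.773 + 0.766)/(1 + 0.773×0.766) = 1.539/1.59212 = 0.9666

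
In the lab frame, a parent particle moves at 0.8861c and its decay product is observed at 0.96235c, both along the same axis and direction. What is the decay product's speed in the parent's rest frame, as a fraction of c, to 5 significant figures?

Inverse velocity addition: u' = (u − v)/(1 − uv/c²)
= (0.96235 − 0.8861)/(1 − 0.96235×0.8861) = 0.076250/0.1472617 = 0.51779

u' ≈ 0.51779c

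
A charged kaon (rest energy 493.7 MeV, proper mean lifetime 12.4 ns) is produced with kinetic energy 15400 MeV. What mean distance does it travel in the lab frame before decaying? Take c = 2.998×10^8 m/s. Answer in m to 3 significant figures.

d ≈ 120 m

γ = 1 + K/(m₀c²) = 1 + 15400/493.7 = 32.193
β = √(1 − 1/γ²) = 0.99952
Dilated lifetime: γτ₀ = 32.193 × 12.4 ns = 399.19 ns
d = βc·γτ₀ = 0.99952 × (2.998×10^8 m/s) × 3.9919×10^-7 s = 120 m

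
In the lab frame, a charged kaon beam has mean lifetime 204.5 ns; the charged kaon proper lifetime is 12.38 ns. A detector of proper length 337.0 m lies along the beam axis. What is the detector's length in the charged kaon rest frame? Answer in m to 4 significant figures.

Time dilation ⇒ γ = Δt/τ₀ = 204.5/12.38 = 16.5186
Length contraction: L = L₀/γ = 337.0/16.5186 = 20.40 m

L ≈ 20.40 m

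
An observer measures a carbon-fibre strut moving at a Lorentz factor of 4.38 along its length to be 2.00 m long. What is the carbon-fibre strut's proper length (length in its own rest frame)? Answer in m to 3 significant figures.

γ = 4.38 (given)
L₀ = γL = 4.38 × 2.00 = 8.76 m

L₀ ≈ 8.76 m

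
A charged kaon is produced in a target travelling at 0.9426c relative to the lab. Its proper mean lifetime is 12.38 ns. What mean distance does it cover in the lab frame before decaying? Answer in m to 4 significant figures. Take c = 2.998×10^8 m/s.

d ≈ 10.48 m

γ = 1/√(1 − 0.9426²) = 2.99469
Dilated lifetime: Δt = γτ₀ = 2.99469 × 12.38 ns = 37.0743 ns
d = vΔt = 0.9426c × 37.0743 ns = 2.82591×10^8 m/s × 3.70743×10^-8 s = 10.48 m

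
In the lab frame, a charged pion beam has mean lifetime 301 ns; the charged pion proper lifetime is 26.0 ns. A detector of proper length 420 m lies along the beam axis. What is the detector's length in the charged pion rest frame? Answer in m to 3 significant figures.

L ≈ 36.3 m

Time dilation ⇒ γ = Δt/τ₀ = 301/26.0 = 11.577
Length contraction: L = L₀/γ = 420/11.577 = 36.3 m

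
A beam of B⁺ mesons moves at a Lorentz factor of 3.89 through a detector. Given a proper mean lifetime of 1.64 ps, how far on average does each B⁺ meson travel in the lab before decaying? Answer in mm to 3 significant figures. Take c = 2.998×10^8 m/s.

β = √(1 − 1/γ²) = √(1 − 1/3.89²) = 0.96639
Dilated lifetime: Δt = γτ₀ = 3.89 × 1.64 ps = 6.3796 ps
d = vΔt = 0.96639c × 6.3796 ps = 2.8972×10^8 m/s × 6.3796×10^-12 s = 1.85 mm

d ≈ 1.85 mm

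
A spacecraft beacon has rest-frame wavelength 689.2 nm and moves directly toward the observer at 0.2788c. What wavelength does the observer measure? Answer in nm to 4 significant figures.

λ_obs ≈ 517.6 nm

Relativistic Doppler: λ_obs = λ_src √((1−β)/(1+β))
= 689.2 × √(0.721200/1.27880) = 689.2 × 0.750977 = 517.6 nm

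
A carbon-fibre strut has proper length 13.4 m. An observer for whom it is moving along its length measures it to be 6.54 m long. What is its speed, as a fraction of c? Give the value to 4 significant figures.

β ≈ 0.8728

γ = L₀/L = 13.4/6.54 = 2.04893
β = √(1 − 1/γ²) = 0.8728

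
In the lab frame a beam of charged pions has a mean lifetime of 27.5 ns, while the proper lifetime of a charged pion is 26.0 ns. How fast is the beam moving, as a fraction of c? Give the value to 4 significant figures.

γ = Δt/τ₀ = 27.5/26.0 = 1.05769
β = √(1 − 1/γ²) = √(1 − 1/1.05769²) = 0.3258

β ≈ 0.3258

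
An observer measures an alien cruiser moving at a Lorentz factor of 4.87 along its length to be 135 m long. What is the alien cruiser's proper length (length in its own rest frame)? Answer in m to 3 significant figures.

L₀ ≈ 657 m

γ = 4.87 (given)
L₀ = γL = 4.87 × 135 = 657 m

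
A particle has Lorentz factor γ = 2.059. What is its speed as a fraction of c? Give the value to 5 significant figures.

β ≈ 0.87414

β = √(1 − 1/γ²) = √(1 − 1/2.059²) = √(0.7641221) = 0.87414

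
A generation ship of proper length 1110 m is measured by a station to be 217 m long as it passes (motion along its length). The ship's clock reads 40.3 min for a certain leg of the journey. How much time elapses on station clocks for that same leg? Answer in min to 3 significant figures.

Length contraction ⇒ γ = L₀/L = 1110/217 = 5.1152
Time dilation: Δt = γτ₀ = 5.1152 × 40.3 min = 206 min

Δt ≈ 206 min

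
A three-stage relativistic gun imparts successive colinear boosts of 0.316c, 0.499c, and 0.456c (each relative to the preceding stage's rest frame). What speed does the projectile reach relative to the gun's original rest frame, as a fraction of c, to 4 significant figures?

Compose boost 2: (0.499 + 0.316)/(1 + 0.499×0.316) = 0.8150/1.15768 = 0.703992
Compose boost 3: (0.456 + 0.703992)/(1 + 0.456×0.703992) = 1.15999/1.32102 = 0.8781

u ≈ 0.8781c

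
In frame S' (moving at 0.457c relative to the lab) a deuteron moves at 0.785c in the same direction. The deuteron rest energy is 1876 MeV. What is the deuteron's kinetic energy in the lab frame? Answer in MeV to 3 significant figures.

u_lab = (0.785 + 0.457)/(1 + 0.785×0.457) = 0.914079
γ = 1/√(1 − 0.914079²) = 2.4659
K = (γ − 1)m₀c² = (2.4659 − 1) × 1876 = 1.4659 × 1876 = 2750 MeV

K ≈ 2750 MeV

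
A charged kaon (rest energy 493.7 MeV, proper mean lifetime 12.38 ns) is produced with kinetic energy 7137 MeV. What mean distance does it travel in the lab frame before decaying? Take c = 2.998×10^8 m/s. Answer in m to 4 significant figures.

γ = 1 + K/(m₀c²) = 1 + 7137/493.7 = 15.4561
β = √(1 − 1/γ²) = 0.997905
Dilated lifetime: γτ₀ = 15.4561 × 12.38 ns = 191.347 ns
d = βc·γτ₀ = 0.997905 × (2.998×10^8 m/s) × 1.91347×10^-7 s = 57.25 m

d ≈ 57.25 m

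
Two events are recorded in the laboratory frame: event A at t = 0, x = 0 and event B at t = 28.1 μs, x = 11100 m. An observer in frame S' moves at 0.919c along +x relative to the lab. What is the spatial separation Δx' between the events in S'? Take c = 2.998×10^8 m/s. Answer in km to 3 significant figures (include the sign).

γ = 1/√(1 − 0.919²) = 2.5364
Δx' = γ(Δx − vΔt) = 2.5364 × (11100 m − 0.919×(2.998×10^8 m/s)×28.1×10^-6 s)
= 2.5364 × (3358.0 m) = 8.52 km

Δx' ≈ 8.52 km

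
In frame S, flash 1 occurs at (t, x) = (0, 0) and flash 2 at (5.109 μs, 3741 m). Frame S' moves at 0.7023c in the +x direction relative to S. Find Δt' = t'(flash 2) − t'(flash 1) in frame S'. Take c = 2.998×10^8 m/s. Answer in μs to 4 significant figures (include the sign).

Δt' ≈ -5.134 μs

γ = 1/√(1 − 0.7023²) = 1.40473
Δt' = γ(Δt − vΔx/c²) = 1.40473 × (5.109 μs − 0.7023×3741 m / (2.998×10^8 m/s))
= 1.40473 × (-3.65452 μs) = -5.134 μs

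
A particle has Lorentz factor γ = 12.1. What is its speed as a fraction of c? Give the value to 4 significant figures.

β ≈ 0.9966

β = √(1 − 1/γ²) = √(1 − 1/12.1²) = √(0.993170) = 0.9966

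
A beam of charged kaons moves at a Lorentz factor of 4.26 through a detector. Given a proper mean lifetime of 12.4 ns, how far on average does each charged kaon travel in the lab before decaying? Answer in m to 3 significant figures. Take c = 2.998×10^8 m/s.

β = √(1 − 1/γ²) = √(1 − 1/4.26²) = 0.97206
Dilated lifetime: Δt = γτ₀ = 4.26 × 12.4 ns = 52.824 ns
d = vΔt = 0.97206c × 52.824 ns = 2.9142×10^8 m/s × 5.2824×10^-8 s = 15.4 m

d ≈ 15.4 m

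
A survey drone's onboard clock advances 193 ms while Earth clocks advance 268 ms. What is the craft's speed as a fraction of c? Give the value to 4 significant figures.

β ≈ 0.6938

γ = Δt/τ₀ = 268/193 = 1.38860
β = √(1 − 1/γ²) = √(1 − 1/1.38860²) = 0.6938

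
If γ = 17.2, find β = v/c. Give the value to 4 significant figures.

β = √(1 − 1/γ²) = √(1 − 1/17.2²) = √(0.996620) = 0.9983

β ≈ 0.9983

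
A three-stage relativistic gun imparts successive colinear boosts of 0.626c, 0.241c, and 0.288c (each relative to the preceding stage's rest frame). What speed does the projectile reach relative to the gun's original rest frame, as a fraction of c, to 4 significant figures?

Compose boost 2: (0.241 + 0.626)/(1 + 0.241×0.626) = 0.8670/1.15087 = 0.753346
Compose boost 3: (0.288 + 0.753346)/(1 + 0.288×0.753346) = 1.04135/1.21696 = 0.8557

u ≈ 0.8557c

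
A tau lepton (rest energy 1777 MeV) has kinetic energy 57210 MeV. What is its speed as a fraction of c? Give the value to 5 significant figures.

β ≈ 0.99955

γ = 1 + K/(m₀c²) = 1 + 57210/1777 = 33.19471
β = √(1 − 1/γ²) = 0.99955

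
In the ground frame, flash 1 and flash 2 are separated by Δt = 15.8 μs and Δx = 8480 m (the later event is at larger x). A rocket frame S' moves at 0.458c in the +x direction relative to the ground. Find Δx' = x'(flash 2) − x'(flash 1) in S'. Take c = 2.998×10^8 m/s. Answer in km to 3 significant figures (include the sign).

γ = 1/√(1 − 0.458²) = 1.1249
Δx' = γ(Δx − vΔt) = 1.1249 × (8480 m − 0.458×(2.998×10^8 m/s)×15.8×10^-6 s)
= 1.1249 × (6310.5 m) = 7.10 km

Δx' ≈ 7.10 km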